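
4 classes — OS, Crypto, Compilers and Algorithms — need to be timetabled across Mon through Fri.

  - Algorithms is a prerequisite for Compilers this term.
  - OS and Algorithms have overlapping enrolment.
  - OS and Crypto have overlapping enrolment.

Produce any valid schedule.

Algorithms -> Mon; Compilers -> Tue; OS -> Tue; Crypto -> Mon

Checking: Algorithms(Mon) before Compilers(Tue); OS(Tue) != Crypto(Mon); OS(Tue) != Algorithms(Mon).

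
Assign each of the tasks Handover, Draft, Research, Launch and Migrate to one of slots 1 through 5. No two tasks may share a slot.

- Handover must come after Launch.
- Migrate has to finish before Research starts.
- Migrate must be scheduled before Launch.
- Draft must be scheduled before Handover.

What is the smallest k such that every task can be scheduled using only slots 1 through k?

5 slots

The precedence chain requires at least 3 distinct slots.
With at most 1 per slot and 5 tasks, at least 5 slots are needed.
5 works (last occupied slot: 5): for example Handover=4, Launch=2, Research=5, Migrate=1, Draft=3.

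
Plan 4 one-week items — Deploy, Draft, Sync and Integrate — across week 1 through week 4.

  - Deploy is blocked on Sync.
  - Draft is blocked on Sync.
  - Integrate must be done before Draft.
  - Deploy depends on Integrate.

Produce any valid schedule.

Deploy in week 2; Integrate in week 1; Sync in week 1; Draft in week 2

Checking: Integrate(week 1) before Draft(week 2); Sync(week 1) before Draft(week 2); Sync(week 1) before Deploy(week 2); Integrate(week 1) before Deploy(week 2).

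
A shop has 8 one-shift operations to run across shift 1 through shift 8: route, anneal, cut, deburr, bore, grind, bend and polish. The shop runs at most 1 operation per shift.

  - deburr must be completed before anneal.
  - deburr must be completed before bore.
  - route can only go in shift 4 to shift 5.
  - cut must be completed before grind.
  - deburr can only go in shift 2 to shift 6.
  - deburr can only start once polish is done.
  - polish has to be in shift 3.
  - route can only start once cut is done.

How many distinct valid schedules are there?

Splitting on route: it can be shift 4 (24), shift 5 (24). Listing each branch's schedules as (anneal, cut, deburr, bore, grind, bend, polish) by shift number:
route=shift 4: (6,1,5,7,2,8,3) (6,1,5,7,8,2,3) (6,1,5,8,2,7,3) (6,1,5,8,7,2,3) (6,2,5,7,8,1,3) (6,2,5,8,7,1,3) (7,1,5,6,2,8,3) (7,1,5,6,8,2,3) (7,1,5,8,2,6,3) (7,1,5,8,6,2,3) (7,1,6,8,2,5,3) (7,1,6,8,5,2,3) (7,2,5,6,8,1,3) (7,2,5,8,6,1,3) (7,2,6,8,5,1,3) (8,1,5,6,2,7,3) (8,1,5,6,7,2,3) (8,1,5,7,2,6,3) (8,1,5,7,6,2,3) (8,1,6,7,2,5,3) (8,1,6,7,5,2,3) (8,2,5,6,7,1,3) (8,2,5,7,6,1,3) (8,2,6,7,5,1,3) — 24.
route=shift 5: (6,1,4,7,2,8,3) (6,1,4,7,8,2,3) (6,1,4,8,2,7,3) (6,1,4,8,7,2,3) (6,2,4,7,8,1,3) (6,2,4,8,7,1,3) (7,1,4,6,2,8,3) (7,1,4,6,8,2,3) (7,1,4,8,2,6,3) (7,1,4,8,6,2,3) (7,1,6,8,2,4,3) (7,1,6,8,4,2,3) (7,2,4,6,8,1,3) (7,2,4,8,6,1,3) (7,2,6,8,4,1,3) (8,1,4,6,2,7,3) (8,1,4,6,7,2,3) (8,1,4,7,2,6,3) (8,1,4,7,6,2,3) (8,1,6,7,2,4,3) (8,1,6,7,4,2,3) (8,2,4,6,7,1,3) (8,2,4,7,6,1,3) (8,2,6,7,4,1,3) — 24.
Summing: 24 + 24 = 48.

48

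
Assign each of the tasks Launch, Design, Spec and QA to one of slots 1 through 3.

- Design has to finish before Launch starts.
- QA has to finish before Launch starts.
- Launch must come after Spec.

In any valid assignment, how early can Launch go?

Precedence pushes Launch to at least 2.
Launch at 2 is achievable: Design=1; Spec=1; QA=1; Launch=2.

2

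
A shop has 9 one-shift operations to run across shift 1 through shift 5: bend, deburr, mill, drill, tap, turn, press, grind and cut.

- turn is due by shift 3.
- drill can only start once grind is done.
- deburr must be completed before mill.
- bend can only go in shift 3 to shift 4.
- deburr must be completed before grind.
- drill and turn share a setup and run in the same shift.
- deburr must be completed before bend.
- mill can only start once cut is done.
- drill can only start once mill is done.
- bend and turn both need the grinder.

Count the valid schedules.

Splitting on tap: it can be shift 1 (5), shift 2 (5), shift 3 (5), shift 4 (5), shift 5 (5). Listing each branch's schedules as (bend, deburr, mill, drill, turn, press, grind, cut) by shift number:
tap=shift 1: (4,1,2,3,3,1,2,1) (4,1,2,3,3,2,2,1) (4,1,2,3,3,3,2,1) (4,1,2,3,3,4,2,1) (4,1,2,3,3,5,2,1) — 5.
tap=shift 2: (4,1,2,3,3,1,2,1) (4,1,2,3,3,2,2,1) (4,1,2,3,3,3,2,1) (4,1,2,3,3,4,2,1) (4,1,2,3,3,5,2,1) — 5.
tap=shift 3: (4,1,2,3,3,1,2,1) (4,1,2,3,3,2,2,1) (4,1,2,3,3,3,2,1) (4,1,2,3,3,4,2,1) (4,1,2,3,3,5,2,1) — 5.
tap=shift 4: (4,1,2,3,3,1,2,1) (4,1,2,3,3,2,2,1) (4,1,2,3,3,3,2,1) (4,1,2,3,3,4,2,1) (4,1,2,3,3,5,2,1) — 5.
tap=shift 5: (4,1,2,3,3,1,2,1) (4,1,2,3,3,2,2,1) (4,1,2,3,3,3,2,1) (4,1,2,3,3,4,2,1) (4,1,2,3,3,5,2,1) — 5.
Summing: 5 + 5 + 5 + 5 + 5 = 25.

25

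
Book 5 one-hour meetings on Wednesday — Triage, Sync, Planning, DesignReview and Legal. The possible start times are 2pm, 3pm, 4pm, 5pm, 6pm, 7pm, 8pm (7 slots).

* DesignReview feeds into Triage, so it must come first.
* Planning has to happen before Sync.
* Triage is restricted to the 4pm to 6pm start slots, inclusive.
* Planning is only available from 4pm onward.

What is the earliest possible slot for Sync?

5pm

Precedence pushes Sync to at least 5pm.
Sync at 5pm is achievable: Triage=4pm; DesignReview=2pm; Sync=5pm; Legal=2pm; Planning=4pm.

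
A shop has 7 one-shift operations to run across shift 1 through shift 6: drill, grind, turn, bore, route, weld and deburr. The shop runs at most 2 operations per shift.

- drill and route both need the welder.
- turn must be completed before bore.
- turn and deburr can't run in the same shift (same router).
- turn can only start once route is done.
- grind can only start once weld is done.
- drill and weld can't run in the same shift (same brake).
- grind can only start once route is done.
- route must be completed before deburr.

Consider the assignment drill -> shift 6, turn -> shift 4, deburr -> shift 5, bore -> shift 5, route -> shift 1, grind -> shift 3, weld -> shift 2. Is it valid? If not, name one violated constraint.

Yes, all constraints hold

route must be completed before deburr — holds.
turn can only start once route is done — holds.
drill and weld can't run in the same shift (same brake) — holds.
The shop runs at most 2 operations per shift — holds.
grind can only start once route is done — holds.
turn and deburr can't run in the same shift (same router) — holds.
grind can only start once weld is done — holds.
drill and route both need the welder — holds.
turn must be completed before bore — holds.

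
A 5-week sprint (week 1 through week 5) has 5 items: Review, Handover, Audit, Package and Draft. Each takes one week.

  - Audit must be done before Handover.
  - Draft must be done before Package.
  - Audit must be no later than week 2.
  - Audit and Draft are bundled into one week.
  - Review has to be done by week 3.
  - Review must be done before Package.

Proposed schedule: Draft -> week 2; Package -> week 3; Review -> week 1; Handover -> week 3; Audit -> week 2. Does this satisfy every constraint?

Draft must be done before Package — holds.
Audit must be done before Handover — holds.
Audit must be no later than week 2 — holds.
Audit and Draft are bundled into one week — holds.
Review has to be done by week 3 — holds.
Review must be done before Package — holds.

Valid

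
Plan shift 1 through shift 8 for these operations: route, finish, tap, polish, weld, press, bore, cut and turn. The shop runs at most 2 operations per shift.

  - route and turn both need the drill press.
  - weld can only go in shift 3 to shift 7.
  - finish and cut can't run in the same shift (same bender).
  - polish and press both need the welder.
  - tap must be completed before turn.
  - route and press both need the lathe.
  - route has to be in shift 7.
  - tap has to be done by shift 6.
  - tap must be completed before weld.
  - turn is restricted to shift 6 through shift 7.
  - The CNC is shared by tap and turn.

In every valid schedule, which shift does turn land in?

turn's window is shift 6–shift 7.
route is fixed at shift 7, and turn can't share a shift with route.
So turn must be shift 6.

shift 6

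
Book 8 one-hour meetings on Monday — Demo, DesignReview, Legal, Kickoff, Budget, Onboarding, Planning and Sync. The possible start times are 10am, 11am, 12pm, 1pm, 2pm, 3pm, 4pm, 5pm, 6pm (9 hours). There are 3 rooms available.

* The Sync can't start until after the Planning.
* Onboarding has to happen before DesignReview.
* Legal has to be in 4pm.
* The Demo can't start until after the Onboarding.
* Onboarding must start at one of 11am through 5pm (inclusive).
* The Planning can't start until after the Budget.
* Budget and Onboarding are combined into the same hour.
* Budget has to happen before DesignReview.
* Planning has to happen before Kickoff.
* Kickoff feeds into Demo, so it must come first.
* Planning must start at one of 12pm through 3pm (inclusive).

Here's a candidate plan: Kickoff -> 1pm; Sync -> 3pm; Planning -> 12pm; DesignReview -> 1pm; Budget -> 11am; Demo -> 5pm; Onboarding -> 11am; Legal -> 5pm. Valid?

Invalid. Legal has to be in 4pm.

Budget has to happen before DesignReview — holds.
Legal has to be in 4pm — violated.
Planning has to happen before Kickoff — holds.
Planning must start at one of 12pm through 3pm (inclusive) — holds.
Budget and Onboarding are combined into the same hour — holds.
The Planning can't start until after the Budget — holds.
Onboarding has to happen before DesignReview — holds.
Onboarding must start at one of 11am through 5pm (inclusive) — holds.
Kickoff feeds into Demo, so it must come first — holds.
The Demo can't start until after the Onboarding — holds.
There are 3 rooms available — holds.
The Sync can't start until after the Planning — holds.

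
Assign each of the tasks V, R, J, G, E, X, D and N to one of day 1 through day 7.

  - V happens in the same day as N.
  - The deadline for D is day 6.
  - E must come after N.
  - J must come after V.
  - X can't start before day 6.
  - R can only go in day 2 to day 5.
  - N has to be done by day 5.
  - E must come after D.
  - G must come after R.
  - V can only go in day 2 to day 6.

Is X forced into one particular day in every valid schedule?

X can be day 6 (e.g. V -> day 2; G -> day 3; N -> day 2; E -> day 3; D -> day 1; X -> day 6; J -> day 3; R -> day 2) or day 7 (e.g. J -> day 3; V -> day 2; N -> day 2; R -> day 2; E -> day 3; D -> day 1; G -> day 3; X -> day 7).

No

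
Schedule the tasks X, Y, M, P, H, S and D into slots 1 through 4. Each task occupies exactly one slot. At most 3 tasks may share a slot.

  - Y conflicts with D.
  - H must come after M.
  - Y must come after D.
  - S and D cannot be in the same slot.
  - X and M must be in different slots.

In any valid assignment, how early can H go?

2

Precedence pushes H to at least 2.
H at 2 is achievable: M=1, Y=2, D=1, H=2, P=1, S=3, X=2.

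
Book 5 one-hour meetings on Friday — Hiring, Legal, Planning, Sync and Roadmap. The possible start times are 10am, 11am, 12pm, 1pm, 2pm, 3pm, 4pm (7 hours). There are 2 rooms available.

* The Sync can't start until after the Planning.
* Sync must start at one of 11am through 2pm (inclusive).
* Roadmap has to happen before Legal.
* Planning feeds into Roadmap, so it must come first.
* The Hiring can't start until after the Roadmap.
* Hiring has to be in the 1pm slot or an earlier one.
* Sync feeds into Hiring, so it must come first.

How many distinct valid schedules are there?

27

Splitting on Hiring: it can be 12pm (5), 1pm (22). Listing each branch's schedules as (Legal, Planning, Sync, Roadmap):
Hiring=12pm: (12pm,10am,11am,11am) (1pm,10am,11am,11am) (2pm,10am,11am,11am) (3pm,10am,11am,11am) (4pm,10am,11am,11am) — 5.
Hiring=1pm: (12pm,10am,11am,11am) (12pm,10am,12pm,11am) (1pm,10am,11am,11am) (1pm,10am,11am,12pm) (1pm,10am,12pm,11am) (1pm,10am,12pm,12pm) (1pm,11am,12pm,12pm) (2pm,10am,11am,11am) (2pm,10am,11am,12pm) (2pm,10am,12pm,11am) (2pm,10am,12pm,12pm) (2pm,11am,12pm,12pm) (3pm,10am,11am,11am) (3pm,10am,11am,12pm) (3pm,10am,12pm,11am) (3pm,10am,12pm,12pm) (3pm,11am,12pm,12pm) (4pm,10am,11am,11am) (4pm,10am,11am,12pm) (4pm,10am,12pm,11am) (4pm,10am,12pm,12pm) (4pm,11am,12pm,12pm) — 22.
Summing: 5 + 22 = 27.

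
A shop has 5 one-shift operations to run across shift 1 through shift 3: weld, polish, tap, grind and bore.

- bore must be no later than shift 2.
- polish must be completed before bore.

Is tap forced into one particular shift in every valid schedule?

No

tap can be shift 1 (e.g. weld=shift 1; grind=shift 1; bore=shift 2; polish=shift 1; tap=shift 1) or shift 2 (e.g. grind -> shift 1, weld -> shift 1, bore -> shift 2, tap -> shift 2, polish -> shift 1).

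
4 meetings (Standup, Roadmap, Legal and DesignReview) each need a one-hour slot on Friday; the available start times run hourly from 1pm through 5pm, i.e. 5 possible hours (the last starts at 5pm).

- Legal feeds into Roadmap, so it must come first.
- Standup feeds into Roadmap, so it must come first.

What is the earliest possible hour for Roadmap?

Precedence pushes Roadmap to at least 2pm.
Roadmap at 2pm is achievable: DesignReview -> 1pm; Roadmap -> 2pm; Legal -> 1pm; Standup -> 1pm.

2pm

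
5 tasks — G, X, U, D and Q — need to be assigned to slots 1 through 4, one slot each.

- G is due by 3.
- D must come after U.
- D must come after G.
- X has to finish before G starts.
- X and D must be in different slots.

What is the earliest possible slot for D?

Precedence pushes D to at least 3.
D at 3 is achievable: X in 1; D in 3; G in 2; U in 1; Q in 1.

3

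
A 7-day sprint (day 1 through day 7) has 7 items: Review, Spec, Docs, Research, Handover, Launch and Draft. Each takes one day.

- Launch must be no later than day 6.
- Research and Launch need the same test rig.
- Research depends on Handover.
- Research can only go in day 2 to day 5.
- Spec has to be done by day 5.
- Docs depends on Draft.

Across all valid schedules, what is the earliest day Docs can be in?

Precedence pushes Docs to at least day 2.
Docs at day 2 is achievable: Docs -> day 2; Launch -> day 1; Review -> day 1; Handover -> day 1; Spec -> day 1; Draft -> day 1; Research -> day 2.

day 2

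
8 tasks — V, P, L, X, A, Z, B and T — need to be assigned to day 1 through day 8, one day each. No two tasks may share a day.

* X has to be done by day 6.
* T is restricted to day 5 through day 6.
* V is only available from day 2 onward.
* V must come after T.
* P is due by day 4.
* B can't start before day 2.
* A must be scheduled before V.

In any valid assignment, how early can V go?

day 6

V is available from day 2; precedence pushes V to at least day 6.
V at day 6 is achievable: V -> day 6, L -> day 7, B -> day 3, P -> day 1, A -> day 4, X -> day 2, T -> day 5, Z -> day 8.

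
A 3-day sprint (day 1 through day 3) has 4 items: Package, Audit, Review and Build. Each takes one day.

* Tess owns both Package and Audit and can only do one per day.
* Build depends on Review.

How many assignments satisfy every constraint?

18

Splitting on Package: it can be day 1 (6), day 2 (6), day 3 (6). Listing each branch's schedules as (Audit, Review, Build) by day number:
Package=day 1: (2,1,2) (2,1,3) (2,2,3) (3,1,2) (3,1,3) (3,2,3) — 6.
Package=day 2: (1,1,2) (1,1,3) (1,2,3) (3,1,2) (3,1,3) (3,2,3) — 6.
Package=day 3: (1,1,2) (1,1,3) (1,2,3) (2,1,2) (2,1,3) (2,2,3) — 6.
Summing: 6 + 6 + 6 = 18.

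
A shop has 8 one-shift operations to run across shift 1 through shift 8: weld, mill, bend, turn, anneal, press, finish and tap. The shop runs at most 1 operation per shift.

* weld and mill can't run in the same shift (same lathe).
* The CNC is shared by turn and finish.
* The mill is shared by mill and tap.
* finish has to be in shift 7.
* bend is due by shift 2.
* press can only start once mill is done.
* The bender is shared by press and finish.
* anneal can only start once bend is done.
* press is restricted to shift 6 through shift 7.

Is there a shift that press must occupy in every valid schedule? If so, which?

press's window is shift 6–shift 7.
finish is fixed at shift 7, and press can't share a shift with finish.
So press must be shift 6.

shift 6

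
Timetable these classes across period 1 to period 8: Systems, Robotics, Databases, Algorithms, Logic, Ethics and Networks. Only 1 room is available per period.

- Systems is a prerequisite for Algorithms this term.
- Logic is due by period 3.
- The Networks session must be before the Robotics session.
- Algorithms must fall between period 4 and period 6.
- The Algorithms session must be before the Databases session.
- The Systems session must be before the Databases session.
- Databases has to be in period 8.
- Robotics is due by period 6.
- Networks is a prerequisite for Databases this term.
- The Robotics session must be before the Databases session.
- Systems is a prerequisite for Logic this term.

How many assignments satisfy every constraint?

54

Splitting on Systems: it can be period 1 (36), period 2 (18). Listing each branch's schedules as (Robotics, Databases, Algorithms, Logic, Ethics, Networks) by period number:
Systems=period 1: (4,8,5,2,6,3) (4,8,5,2,7,3) (4,8,5,3,6,2) (4,8,5,3,7,2) (4,8,6,2,5,3) (4,8,6,2,7,3) (4,8,6,3,5,2) (4,8,6,3,7,2) (5,8,4,2,6,3) (5,8,4,2,7,3) (5,8,4,3,6,2) (5,8,4,3,7,2) (5,8,6,2,3,4) (5,8,6,2,4,3) (5,8,6,2,7,3) (5,8,6,2,7,4) (5,8,6,3,2,4) (5,8,6,3,4,2) (5,8,6,3,7,2) (5,8,6,3,7,4) (6,8,4,2,3,5) (6,8,4,2,5,3) (6,8,4,2,7,3) (6,8,4,2,7,5) (6,8,4,3,2,5) (6,8,4,3,5,2) (6,8,4,3,7,2) (6,8,4,3,7,5) (6,8,5,2,3,4) (6,8,5,2,4,3) (6,8,5,2,7,3) (6,8,5,2,7,4) (6,8,5,3,2,4) (6,8,5,3,4,2) (6,8,5,3,7,2) (6,8,5,3,7,4) — 36.
Systems=period 2: (4,8,5,3,6,1) (4,8,5,3,7,1) (4,8,6,3,5,1) (4,8,6,3,7,1) (5,8,4,3,6,1) (5,8,4,3,7,1) (5,8,6,3,1,4) (5,8,6,3,4,1) (5,8,6,3,7,1) (5,8,6,3,7,4) (6,8,4,3,1,5) (6,8,4,3,5,1) (6,8,4,3,7,1) (6,8,4,3,7,5) (6,8,5,3,1,4) (6,8,5,3,4,1) (6,8,5,3,7,1) (6,8,5,3,7,4) — 18.
Summing: 36 + 18 = 54.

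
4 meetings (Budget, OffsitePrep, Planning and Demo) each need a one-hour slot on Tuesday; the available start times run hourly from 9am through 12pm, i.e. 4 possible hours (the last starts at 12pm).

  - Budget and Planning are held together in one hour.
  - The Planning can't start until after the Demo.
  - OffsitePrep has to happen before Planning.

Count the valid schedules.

Splitting on Budget: it can be 10am (1), 11am (4), 12pm (9). Listing each branch's schedules as (OffsitePrep, Planning, Demo):
Budget=10am: (9am,10am,9am) — 1.
Budget=11am: (9am,11am,9am) (9am,11am,10am) (10am,11am,9am) (10am,11am,10am) — 4.
Budget=12pm: (9am,12pm,9am) (9am,12pm,10am) (9am,12pm,11am) (10am,12pm,9am) (10am,12pm,10am) (10am,12pm,11am) (11am,12pm,9am) (11am,12pm,10am) (11am,12pm,11am) — 9.
Summing: 1 + 4 + 9 = 14.

14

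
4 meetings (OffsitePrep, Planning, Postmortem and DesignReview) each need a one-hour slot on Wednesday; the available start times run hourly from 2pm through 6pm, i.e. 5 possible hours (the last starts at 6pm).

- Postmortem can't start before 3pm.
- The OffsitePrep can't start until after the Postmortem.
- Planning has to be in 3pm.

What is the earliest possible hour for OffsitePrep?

4pm

Precedence pushes OffsitePrep to at least 4pm.
OffsitePrep at 4pm is achievable: DesignReview -> 2pm; Postmortem -> 3pm; Planning -> 3pm; OffsitePrep -> 4pm.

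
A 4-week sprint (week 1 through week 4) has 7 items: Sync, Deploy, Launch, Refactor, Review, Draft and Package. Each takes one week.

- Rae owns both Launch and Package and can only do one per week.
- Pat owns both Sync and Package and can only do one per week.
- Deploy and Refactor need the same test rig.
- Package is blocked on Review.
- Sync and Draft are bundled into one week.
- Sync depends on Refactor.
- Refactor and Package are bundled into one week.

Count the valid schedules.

Splitting on Sync: it can be week 3 (9), week 4 (27). Listing each branch's schedules as (Deploy, Launch, Refactor, Review, Draft, Package) by week number:
Sync=week 3: (1,1,2,1,3,2) (1,3,2,1,3,2) (1,4,2,1,3,2) (3,1,2,1,3,2) (3,3,2,1,3,2) (3,4,2,1,3,2) (4,1,2,1,3,2) (4,3,2,1,3,2) (4,4,2,1,3,2) — 9.
Sync=week 4: (1,1,2,1,4,2) (1,1,3,1,4,3) (1,1,3,2,4,3) (1,2,3,1,4,3) (1,2,3,2,4,3) (1,3,2,1,4,2) (1,4,2,1,4,2) (1,4,3,1,4,3) (1,4,3,2,4,3) (2,1,3,1,4,3) (2,1,3,2,4,3) (2,2,3,1,4,3) (2,2,3,2,4,3) (2,4,3,1,4,3) (2,4,3,2,4,3) (3,1,2,1,4,2) (3,3,2,1,4,2) (3,4,2,1,4,2) (4,1,2,1,4,2) (4,1,3,1,4,3) (4,1,3,2,4,3) (4,2,3,1,4,3) (4,2,3,2,4,3) (4,3,2,1,4,2) (4,4,2,1,4,2) (4,4,3,1,4,3) (4,4,3,2,4,3) — 27.
Summing: 9 + 27 = 36.

36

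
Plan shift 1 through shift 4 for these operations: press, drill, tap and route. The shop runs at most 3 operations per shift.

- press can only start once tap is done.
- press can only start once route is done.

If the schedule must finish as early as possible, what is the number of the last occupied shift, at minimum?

The precedence chain requires at least 2 distinct shifts.
With at most 3 per shift and 4 operations, at least 2 shifts are needed.
2 works (last occupied shift: shift 2): for example press in shift 2, drill in shift 1, tap in shift 1, route in shift 1.

shift 2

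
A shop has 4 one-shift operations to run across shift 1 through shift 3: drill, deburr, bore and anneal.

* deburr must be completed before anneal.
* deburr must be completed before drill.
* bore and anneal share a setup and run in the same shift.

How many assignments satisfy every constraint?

5

Splitting on drill: it can be shift 2 (2), shift 3 (3). Listing each branch's schedules as (deburr, bore, anneal) by shift number:
drill=shift 2: (1,2,2) (1,3,3) — 2.
drill=shift 3: (1,2,2) (1,3,3) (2,3,3) — 3.
Summing: 2 + 3 = 5.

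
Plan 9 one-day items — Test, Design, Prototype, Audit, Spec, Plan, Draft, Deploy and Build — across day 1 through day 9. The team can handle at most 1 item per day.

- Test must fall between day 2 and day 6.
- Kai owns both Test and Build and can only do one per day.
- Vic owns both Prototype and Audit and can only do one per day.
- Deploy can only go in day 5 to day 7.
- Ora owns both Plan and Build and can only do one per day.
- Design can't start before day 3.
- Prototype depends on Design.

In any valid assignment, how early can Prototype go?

day 4

Precedence pushes Prototype to at least day 4.
Prototype at day 4 is achievable: Deploy=day 5; Prototype=day 4; Spec=day 6; Design=day 3; Test=day 2; Build=day 9; Draft=day 8; Audit=day 1; Plan=day 7.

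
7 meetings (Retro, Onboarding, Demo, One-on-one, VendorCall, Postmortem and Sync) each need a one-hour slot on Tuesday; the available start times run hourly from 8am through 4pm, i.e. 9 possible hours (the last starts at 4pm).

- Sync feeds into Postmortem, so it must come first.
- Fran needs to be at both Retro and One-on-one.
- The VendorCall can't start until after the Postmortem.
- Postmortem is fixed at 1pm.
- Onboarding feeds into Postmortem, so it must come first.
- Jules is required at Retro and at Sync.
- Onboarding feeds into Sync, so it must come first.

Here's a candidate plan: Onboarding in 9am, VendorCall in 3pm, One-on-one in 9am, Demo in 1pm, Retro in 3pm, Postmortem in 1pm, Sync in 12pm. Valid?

Postmortem is fixed at 1pm — holds.
Onboarding feeds into Postmortem, so it must come first — holds.
Jules is required at Retro and at Sync — holds.
The VendorCall can't start until after the Postmortem — holds.
Fran needs to be at both Retro and One-on-one — holds.
Sync feeds into Postmortem, so it must come first — holds.
Onboarding feeds into Sync, so it must come first — holds.

Valid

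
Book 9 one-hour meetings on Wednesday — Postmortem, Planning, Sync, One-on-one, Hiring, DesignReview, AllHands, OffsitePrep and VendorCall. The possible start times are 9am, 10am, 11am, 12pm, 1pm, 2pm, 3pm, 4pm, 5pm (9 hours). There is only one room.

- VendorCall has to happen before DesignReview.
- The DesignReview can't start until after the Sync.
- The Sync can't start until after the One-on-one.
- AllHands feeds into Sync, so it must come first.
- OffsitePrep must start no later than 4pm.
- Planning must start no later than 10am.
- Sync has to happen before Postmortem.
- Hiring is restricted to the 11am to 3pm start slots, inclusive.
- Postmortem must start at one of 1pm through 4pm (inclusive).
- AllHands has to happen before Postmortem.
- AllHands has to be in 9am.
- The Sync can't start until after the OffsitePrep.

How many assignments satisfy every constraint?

50

Splitting on Postmortem: it can be 2pm (2), 3pm (8), 4pm (40). Listing each branch's schedules as (Planning, Sync, One-on-one, Hiring, DesignReview, AllHands, OffsitePrep, VendorCall):
Postmortem=2pm: (10am,1pm,11am,3pm,5pm,9am,12pm,4pm) (10am,1pm,12pm,3pm,5pm,9am,11am,4pm) — 2.
Postmortem=3pm: (10am,1pm,11am,2pm,5pm,9am,12pm,4pm) (10am,1pm,12pm,2pm,5pm,9am,11am,4pm) (10am,2pm,11am,12pm,5pm,9am,1pm,4pm) (10am,2pm,11am,1pm,5pm,9am,12pm,4pm) (10am,2pm,12pm,11am,5pm,9am,1pm,4pm) (10am,2pm,12pm,1pm,5pm,9am,11am,4pm) (10am,2pm,1pm,11am,5pm,9am,12pm,4pm) (10am,2pm,1pm,12pm,5pm,9am,11am,4pm) — 8.
Postmortem=4pm: (10am,1pm,11am,2pm,5pm,9am,12pm,3pm) (10am,1pm,11am,3pm,5pm,9am,12pm,2pm) (10am,1pm,12pm,2pm,5pm,9am,11am,3pm) (10am,1pm,12pm,3pm,5pm,9am,11am,2pm) (10am,2pm,11am,12pm,5pm,9am,1pm,3pm) (10am,2pm,11am,1pm,5pm,9am,12pm,3pm) (10am,2pm,11am,3pm,5pm,9am,12pm,1pm) (10am,2pm,11am,3pm,5pm,9am,1pm,12pm) (10am,2pm,12pm,11am,5pm,9am,1pm,3pm) (10am,2pm,12pm,1pm,5pm,9am,11am,3pm) (10am,2pm,12pm,3pm,5pm,9am,11am,1pm) (10am,2pm,12pm,3pm,5pm,9am,1pm,11am) (10am,2pm,1pm,11am,5pm,9am,12pm,3pm) (10am,2pm,1pm,12pm,5pm,9am,11am,3pm) (10am,2pm,1pm,3pm,5pm,9am,11am,12pm) (10am,2pm,1pm,3pm,5pm,9am,12pm,11am) (10am,3pm,11am,12pm,5pm,9am,1pm,2pm) (10am,3pm,11am,12pm,5pm,9am,2pm,1pm) (10am,3pm,11am,1pm,5pm,9am,12pm,2pm) (10am,3pm,11am,1pm,5pm,9am,2pm,12pm) (10am,3pm,11am,2pm,5pm,9am,12pm,1pm) (10am,3pm,11am,2pm,5pm,9am,1pm,12pm) (10am,3pm,12pm,11am,5pm,9am,1pm,2pm) (10am,3pm,12pm,11am,5pm,9am,2pm,1pm) (10am,3pm,12pm,1pm,5pm,9am,11am,2pm) (10am,3pm,12pm,1pm,5pm,9am,2pm,11am) (10am,3pm,12pm,2pm,5pm,9am,11am,1pm) (10am,3pm,12pm,2pm,5pm,9am,1pm,11am) (10am,3pm,1pm,11am,5pm,9am,12pm,2pm) (10am,3pm,1pm,11am,5pm,9am,2pm,12pm) (10am,3pm,1pm,12pm,5pm,9am,11am,2pm) (10am,3pm,1pm,12pm,5pm,9am,2pm,11am) (10am,3pm,1pm,2pm,5pm,9am,11am,12pm) (10am,3pm,1pm,2pm,5pm,9am,12pm,11am) (10am,3pm,2pm,11am,5pm,9am,12pm,1pm) (10am,3pm,2pm,11am,5pm,9am,1pm,12pm) (10am,3pm,2pm,12pm,5pm,9am,11am,1pm) (10am,3pm,2pm,12pm,5pm,9am,1pm,11am) (10am,3pm,2pm,1pm,5pm,9am,11am,12pm) (10am,3pm,2pm,1pm,5pm,9am,12pm,11am) — 40.
Summing: 2 + 8 + 40 = 50.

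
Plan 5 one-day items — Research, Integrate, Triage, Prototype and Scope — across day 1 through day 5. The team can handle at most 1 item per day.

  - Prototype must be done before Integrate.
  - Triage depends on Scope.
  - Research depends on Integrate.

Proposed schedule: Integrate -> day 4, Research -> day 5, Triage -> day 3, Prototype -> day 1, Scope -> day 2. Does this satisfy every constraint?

Yes, all constraints hold

Research depends on Integrate — holds.
Triage depends on Scope — holds.
Prototype must be done before Integrate — holds.
The team can handle at most 1 item per day — holds.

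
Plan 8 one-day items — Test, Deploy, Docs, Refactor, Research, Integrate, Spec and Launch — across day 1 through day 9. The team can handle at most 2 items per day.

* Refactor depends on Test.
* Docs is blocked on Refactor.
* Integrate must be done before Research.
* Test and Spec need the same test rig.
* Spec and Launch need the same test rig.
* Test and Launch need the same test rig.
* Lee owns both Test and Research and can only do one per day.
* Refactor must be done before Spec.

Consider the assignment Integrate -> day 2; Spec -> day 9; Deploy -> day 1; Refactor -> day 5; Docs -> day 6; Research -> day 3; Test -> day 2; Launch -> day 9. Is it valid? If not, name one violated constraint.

No — it violates: Spec and Launch need the same test rig

The team can handle at most 2 items per day — holds.
Refactor depends on Test — holds.
Docs is blocked on Refactor — holds.
Integrate must be done before Research — holds.
Lee owns both Test and Research and can only do one per day — holds.
Spec and Launch need the same test rig — violated.
Test and Spec need the same test rig — holds.
Refactor must be done before Spec — holds.
Test and Launch need the same test rig — holds.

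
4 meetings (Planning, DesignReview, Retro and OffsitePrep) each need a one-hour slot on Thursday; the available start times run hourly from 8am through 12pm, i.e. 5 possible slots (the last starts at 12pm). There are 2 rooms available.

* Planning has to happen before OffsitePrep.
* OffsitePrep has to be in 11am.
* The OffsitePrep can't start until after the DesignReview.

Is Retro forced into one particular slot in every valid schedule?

No

Retro can be 8am (e.g. OffsitePrep=11am, Retro=8am, DesignReview=9am, Planning=8am) or 9am (e.g. DesignReview in 8am, Planning in 8am, OffsitePrep in 11am, Retro in 9am).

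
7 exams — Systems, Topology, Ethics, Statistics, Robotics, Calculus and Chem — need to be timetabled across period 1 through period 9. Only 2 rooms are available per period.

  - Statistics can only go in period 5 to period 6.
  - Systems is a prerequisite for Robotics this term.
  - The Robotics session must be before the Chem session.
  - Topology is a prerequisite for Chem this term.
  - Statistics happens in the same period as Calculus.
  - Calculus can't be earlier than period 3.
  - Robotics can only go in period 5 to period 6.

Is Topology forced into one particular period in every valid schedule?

Topology can be period 1 (e.g. Chem -> period 7, Calculus -> period 6, Ethics -> period 2, Systems -> period 1, Statistics -> period 6, Robotics -> period 5, Topology -> period 1) or period 2 (e.g. Ethics=period 1; Topology=period 2; Calculus=period 6; Robotics=period 5; Chem=period 7; Systems=period 1; Statistics=period 6).

No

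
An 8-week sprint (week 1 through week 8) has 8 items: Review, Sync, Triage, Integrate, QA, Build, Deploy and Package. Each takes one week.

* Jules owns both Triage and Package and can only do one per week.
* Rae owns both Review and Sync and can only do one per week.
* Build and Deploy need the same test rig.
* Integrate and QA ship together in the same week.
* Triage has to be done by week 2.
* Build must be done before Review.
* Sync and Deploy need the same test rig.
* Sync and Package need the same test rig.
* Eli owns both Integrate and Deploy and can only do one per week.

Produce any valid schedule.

Sync -> week 1; Deploy -> week 2; Triage -> week 1; Package -> week 2; Integrate -> week 1; QA -> week 1; Build -> week 1; Review -> week 2

Checking: Build(week 1) before Review(week 2); Triage(week 1) != Package(week 2); Integrate(week 1) != Deploy(week 2); Sync(week 1) != Package(week 2); Build(week 1) != Deploy(week 2); Sync(week 1) != Deploy(week 2); Review(week 2) != Sync(week 1); Integrate = QA = week 1; Triage=week 1 in [week 1,week 2].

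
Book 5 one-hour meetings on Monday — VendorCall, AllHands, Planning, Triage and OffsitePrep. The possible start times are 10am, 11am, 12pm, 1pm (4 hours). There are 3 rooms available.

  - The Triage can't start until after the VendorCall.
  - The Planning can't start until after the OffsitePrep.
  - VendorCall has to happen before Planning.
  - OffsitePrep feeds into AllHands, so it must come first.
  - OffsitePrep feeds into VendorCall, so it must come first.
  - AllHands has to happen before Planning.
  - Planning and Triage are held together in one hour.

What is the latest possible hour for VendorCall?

12pm

Precedence pushes VendorCall to at least 11am; downstream work caps VendorCall at 12pm.
VendorCall at 12pm is achievable: AllHands -> 11am; Triage -> 1pm; VendorCall -> 12pm; OffsitePrep -> 10am; Planning -> 1pm.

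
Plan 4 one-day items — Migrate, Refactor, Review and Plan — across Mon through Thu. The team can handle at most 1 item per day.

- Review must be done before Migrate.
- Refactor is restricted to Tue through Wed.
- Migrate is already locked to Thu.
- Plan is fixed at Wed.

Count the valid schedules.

Enumerating: Plan -> Wed, Migrate -> Thu, Refactor -> Tue, Review -> Mon.

1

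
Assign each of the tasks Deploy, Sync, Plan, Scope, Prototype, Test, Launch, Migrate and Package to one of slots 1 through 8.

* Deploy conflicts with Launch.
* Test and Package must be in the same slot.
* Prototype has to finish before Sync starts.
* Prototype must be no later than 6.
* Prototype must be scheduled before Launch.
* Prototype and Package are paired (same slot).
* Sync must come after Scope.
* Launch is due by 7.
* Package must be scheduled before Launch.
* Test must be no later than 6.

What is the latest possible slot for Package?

6

Downstream work caps Package at 6.
Package at 6 is achievable: Prototype=6, Launch=7, Scope=1, Plan=1, Deploy=1, Test=6, Package=6, Sync=7, Migrate=1.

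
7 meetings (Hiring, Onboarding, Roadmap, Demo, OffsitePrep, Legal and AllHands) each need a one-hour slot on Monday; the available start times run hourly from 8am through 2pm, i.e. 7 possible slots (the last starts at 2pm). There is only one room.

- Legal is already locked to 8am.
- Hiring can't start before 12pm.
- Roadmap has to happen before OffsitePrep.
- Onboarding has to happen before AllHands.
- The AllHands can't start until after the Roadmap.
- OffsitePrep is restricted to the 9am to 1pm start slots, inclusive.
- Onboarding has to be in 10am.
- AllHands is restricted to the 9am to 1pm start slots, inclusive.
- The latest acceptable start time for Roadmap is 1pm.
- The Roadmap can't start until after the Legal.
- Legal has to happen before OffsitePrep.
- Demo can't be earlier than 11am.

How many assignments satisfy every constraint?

Splitting on Hiring: it can be 12pm (2), 1pm (2), 2pm (6). Listing each branch's schedules as (Onboarding, Roadmap, Demo, OffsitePrep, Legal, AllHands):
Hiring=12pm: (10am,9am,2pm,11am,8am,1pm) (10am,9am,2pm,1pm,8am,11am) — 2.
Hiring=1pm: (10am,9am,2pm,11am,8am,12pm) (10am,9am,2pm,12pm,8am,11am) — 2.
Hiring=2pm: (10am,9am,11am,12pm,8am,1pm) (10am,9am,11am,1pm,8am,12pm) (10am,9am,12pm,11am,8am,1pm) (10am,9am,12pm,1pm,8am,11am) (10am,9am,1pm,11am,8am,12pm) (10am,9am,1pm,12pm,8am,11am) — 6.
Summing: 2 + 2 + 6 = 10.

10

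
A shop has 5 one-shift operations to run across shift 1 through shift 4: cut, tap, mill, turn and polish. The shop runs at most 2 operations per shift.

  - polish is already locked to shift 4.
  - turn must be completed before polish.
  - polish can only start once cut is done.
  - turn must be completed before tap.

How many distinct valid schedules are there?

54

Splitting on cut: it can be shift 1 (18), shift 2 (18), shift 3 (18). Listing each branch's schedules as (tap, mill, turn, polish) by shift number:
cut=shift 1: (2,2,1,4) (2,3,1,4) (2,4,1,4) (3,1,2,4) (3,2,1,4) (3,2,2,4) (3,3,1,4) (3,3,2,4) (3,4,1,4) (3,4,2,4) (4,1,2,4) (4,1,3,4) (4,2,1,4) (4,2,2,4) (4,2,3,4) (4,3,1,4) (4,3,2,4) (4,3,3,4) — 18.
cut=shift 2: (2,1,1,4) (2,3,1,4) (2,4,1,4) (3,1,1,4) (3,1,2,4) (3,2,1,4) (3,3,1,4) (3,3,2,4) (3,4,1,4) (3,4,2,4) (4,1,1,4) (4,1,2,4) (4,1,3,4) (4,2,1,4) (4,2,3,4) (4,3,1,4) (4,3,2,4) (4,3,3,4) — 18.
cut=shift 3: (2,1,1,4) (2,2,1,4) (2,3,1,4) (2,4,1,4) (3,1,1,4) (3,1,2,4) (3,2,1,4) (3,2,2,4) (3,4,1,4) (3,4,2,4) (4,1,1,4) (4,1,2,4) (4,1,3,4) (4,2,1,4) (4,2,2,4) (4,2,3,4) (4,3,1,4) (4,3,2,4) — 18.
Summing: 18 + 18 + 18 = 54.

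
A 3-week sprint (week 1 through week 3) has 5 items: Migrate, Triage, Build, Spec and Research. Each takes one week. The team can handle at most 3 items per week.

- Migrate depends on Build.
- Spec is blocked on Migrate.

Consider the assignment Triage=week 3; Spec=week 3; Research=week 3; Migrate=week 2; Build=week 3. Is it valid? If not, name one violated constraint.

Invalid. The team can handle at most 3 items per week.

Migrate depends on Build — violated.
The team can handle at most 3 items per week — violated.
Spec is blocked on Migrate — holds.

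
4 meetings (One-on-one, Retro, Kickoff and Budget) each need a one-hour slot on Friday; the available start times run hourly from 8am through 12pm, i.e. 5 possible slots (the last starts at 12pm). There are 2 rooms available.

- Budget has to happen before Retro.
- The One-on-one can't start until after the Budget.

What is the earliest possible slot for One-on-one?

Precedence pushes One-on-one to at least 9am.
One-on-one at 9am is achievable: Budget in 8am, One-on-one in 9am, Kickoff in 8am, Retro in 9am.

9am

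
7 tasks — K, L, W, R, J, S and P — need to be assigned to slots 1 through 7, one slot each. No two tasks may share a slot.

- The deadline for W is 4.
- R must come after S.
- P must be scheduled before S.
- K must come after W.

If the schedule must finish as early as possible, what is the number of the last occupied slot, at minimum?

slot 7

The precedence chain requires at least 3 distinct slots.
With at most 1 per slot and 7 tasks, at least 7 slots are needed.
7 works (last occupied slot: 7): for example R=5, W=1, J=7, S=3, P=2, K=4, L=6.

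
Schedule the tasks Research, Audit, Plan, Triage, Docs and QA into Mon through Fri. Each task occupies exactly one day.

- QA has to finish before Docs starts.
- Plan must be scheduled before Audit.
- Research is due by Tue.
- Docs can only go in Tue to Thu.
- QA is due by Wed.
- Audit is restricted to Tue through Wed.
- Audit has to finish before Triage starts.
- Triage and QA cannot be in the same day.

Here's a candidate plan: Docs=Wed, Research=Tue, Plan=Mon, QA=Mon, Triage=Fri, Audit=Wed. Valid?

Audit is restricted to Tue through Wed — holds.
Research is due by Tue — holds.
QA has to finish before Docs starts — holds.
Plan must be scheduled before Audit — holds.
Audit has to finish before Triage starts — holds.
Docs can only go in Tue to Thu — holds.
QA is due by Wed — holds.
Triage and QA cannot be in the same day — holds.

Valid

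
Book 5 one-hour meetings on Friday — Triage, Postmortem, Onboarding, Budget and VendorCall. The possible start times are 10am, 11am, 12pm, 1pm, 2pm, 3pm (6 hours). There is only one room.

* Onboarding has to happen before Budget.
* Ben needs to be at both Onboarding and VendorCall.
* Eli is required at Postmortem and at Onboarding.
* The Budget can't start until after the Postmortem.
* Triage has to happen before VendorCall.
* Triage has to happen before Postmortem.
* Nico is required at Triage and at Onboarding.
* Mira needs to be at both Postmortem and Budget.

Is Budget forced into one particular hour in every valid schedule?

Budget can be 1pm (e.g. Budget -> 1pm, VendorCall -> 2pm, Postmortem -> 11am, Onboarding -> 12pm, Triage -> 10am) or 2pm (e.g. VendorCall=1pm, Budget=2pm, Onboarding=12pm, Triage=10am, Postmortem=11am).

No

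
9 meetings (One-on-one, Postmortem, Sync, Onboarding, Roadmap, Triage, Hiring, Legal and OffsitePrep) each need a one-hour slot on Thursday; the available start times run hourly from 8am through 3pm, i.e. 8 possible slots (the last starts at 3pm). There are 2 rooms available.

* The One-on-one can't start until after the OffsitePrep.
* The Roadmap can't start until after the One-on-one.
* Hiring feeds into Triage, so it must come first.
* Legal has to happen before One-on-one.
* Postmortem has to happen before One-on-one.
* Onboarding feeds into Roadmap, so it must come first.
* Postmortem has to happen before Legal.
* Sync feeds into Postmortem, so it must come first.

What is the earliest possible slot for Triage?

Precedence pushes Triage to at least 9am.
Triage at 9am is achievable: Triage -> 9am; Onboarding -> 11am; OffsitePrep -> 10am; Legal -> 10am; Sync -> 8am; One-on-one -> 11am; Hiring -> 8am; Roadmap -> 12pm; Postmortem -> 9am.

9am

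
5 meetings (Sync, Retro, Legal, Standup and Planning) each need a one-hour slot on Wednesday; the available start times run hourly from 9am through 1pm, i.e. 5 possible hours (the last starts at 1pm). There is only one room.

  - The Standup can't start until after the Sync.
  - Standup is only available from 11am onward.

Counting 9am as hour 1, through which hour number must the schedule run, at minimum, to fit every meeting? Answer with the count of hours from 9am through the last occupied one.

The precedence chain requires at least 2 distinct hours.
With at most 1 per hour and 5 meetings, at least 5 hours are needed.
Standup can't be placed before 11am — that is hour 3 counting from 9am — so the schedule must run through at least 3 hours.
5 works (last occupied hour: 1pm): for example Retro in 10am; Planning in 1pm; Sync in 9am; Standup in 11am; Legal in 12pm.

5 hours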